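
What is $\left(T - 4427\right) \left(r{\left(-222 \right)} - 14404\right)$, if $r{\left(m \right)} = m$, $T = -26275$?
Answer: $449047452$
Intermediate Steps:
$\left(T - 4427\right) \left(r{\left(-222 \right)} - 14404\right) = \left(-26275 - 4427\right) \left(-222 - 14404\right) = \left(-30702\right) \left(-14626\right) = 449047452$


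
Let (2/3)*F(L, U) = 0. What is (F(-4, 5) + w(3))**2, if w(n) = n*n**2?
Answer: 729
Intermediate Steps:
F(L, U) = 0 (F(L, U) = (3/2)*0 = 0)
w(n) = n**3
(F(-4, 5) + w(3))**2 = (0 + 3**3)**2 = (0 + 27)**2 = 27**2 = 729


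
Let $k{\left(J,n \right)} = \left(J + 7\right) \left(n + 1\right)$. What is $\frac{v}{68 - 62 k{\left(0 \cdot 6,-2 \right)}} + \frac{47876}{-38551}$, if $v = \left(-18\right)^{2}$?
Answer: $- \frac{5771614}{9676301} \approx -0.59647$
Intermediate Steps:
$k{\left(J,n \right)} = \left(1 + n\right) \left(7 + J\right)$ ($k{\left(J,n \right)} = \left(7 + J\right) \left(1 + n\right) = \left(1 + n\right) \left(7 + J\right)$)
$v = 324$
$\frac{v}{68 - 62 k{\left(0 \cdot 6,-2 \right)}} + \frac{47876}{-38551} = \frac{324}{68 - 62 \left(7 + 0 \cdot 6 + 7 \left(-2\right) + 0 \cdot 6 \left(-2\right)\right)} + \frac{47876}{-38551} = \frac{324}{68 - 62 \left(7 + 0 - 14 + 0 \left(-2\right)\right)} + 47876 \left(- \frac{1}{38551}\right) = \frac{324}{68 - 62 \left(7 + 0 - 14 + 0\right)} - \frac{47876}{38551} = \frac{324}{68 - -434} - \frac{47876}{38551} = \frac{324}{68 + 434} - \frac{47876}{38551} = \frac{324}{502} - \frac{47876}{38551} = 324 \cdot \frac{1}{502} - \frac{47876}{38551} = \frac{162}{251} - \frac{47876}{38551} = - \frac{5771614}{9676301}$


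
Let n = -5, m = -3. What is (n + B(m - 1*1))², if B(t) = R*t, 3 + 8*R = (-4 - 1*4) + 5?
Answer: 4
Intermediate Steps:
R = -¾ (R = -3/8 + ((-4 - 1*4) + 5)/8 = -3/8 + ((-4 - 4) + 5)/8 = -3/8 + (-8 + 5)/8 = -3/8 + (⅛)*(-3) = -3/8 - 3/8 = -¾ ≈ -0.75000)
B(t) = -3*t/4
(n + B(m - 1*1))² = (-5 - 3*(-3 - 1*1)/4)² = (-5 - 3*(-3 - 1)/4)² = (-5 - ¾*(-4))² = (-5 + 3)² = (-2)² = 4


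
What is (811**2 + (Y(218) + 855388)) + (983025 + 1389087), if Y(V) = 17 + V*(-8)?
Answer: 3883494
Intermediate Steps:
Y(V) = 17 - 8*V
(811**2 + (Y(218) + 855388)) + (983025 + 1389087) = (811**2 + ((17 - 8*218) + 855388)) + (983025 + 1389087) = (657721 + ((17 - 1744) + 855388)) + 2372112 = (657721 + (-1727 + 855388)) + 2372112 = (657721 + 853661) + 2372112 = 1511382 + 2372112 = 3883494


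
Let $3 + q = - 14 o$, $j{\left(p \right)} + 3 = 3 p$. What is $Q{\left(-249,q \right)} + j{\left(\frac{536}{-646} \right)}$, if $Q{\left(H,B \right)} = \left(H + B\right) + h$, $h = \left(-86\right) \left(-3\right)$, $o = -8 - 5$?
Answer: $\frac{58951}{323} \approx 182.51$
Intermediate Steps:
$o = -13$
$j{\left(p \right)} = -3 + 3 p$
$h = 258$
$q = 179$ ($q = -3 - -182 = -3 + 182 = 179$)
$Q{\left(H,B \right)} = 258 + B + H$ ($Q{\left(H,B \right)} = \left(H + B\right) + 258 = \left(B + H\right) + 258 = 258 + B + H$)
$Q{\left(-249,q \right)} + j{\left(\frac{536}{-646} \right)} = \left(258 + 179 - 249\right) - \left(3 - 3 \frac{536}{-646}\right) = 188 - \left(3 - 3 \cdot 536 \left(- \frac{1}{646}\right)\right) = 188 + \left(-3 + 3 \left(- \frac{268}{323}\right)\right) = 188 - \frac{1773}{323} = \frac{58951}{323}$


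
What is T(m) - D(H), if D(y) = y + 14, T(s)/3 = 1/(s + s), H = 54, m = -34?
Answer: -4627/68 ≈ -68.044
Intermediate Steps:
T(s) = 3/(2*s) (T(s) = 3/(s + s) = 3/((2*s)) = 3*(1/(2*s)) = 3/(2*s))
D(y) = 14 + y
T(m) - D(H) = (3/2)/(-34) - (14 + 54) = (3/2)*(-1/34) - 1*68 = -3/68 - 68 = -4627/68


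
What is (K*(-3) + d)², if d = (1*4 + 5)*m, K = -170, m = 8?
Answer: 338724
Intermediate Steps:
d = 72 (d = (1*4 + 5)*8 = (4 + 5)*8 = 9*8 = 72)
(K*(-3) + d)² = (-170*(-3) + 72)² = (510 + 72)² = 582² = 338724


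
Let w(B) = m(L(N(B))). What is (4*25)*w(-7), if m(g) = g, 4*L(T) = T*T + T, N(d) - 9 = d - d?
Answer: 2250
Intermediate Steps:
N(d) = 9 (N(d) = 9 + (d - d) = 9 + 0 = 9)
L(T) = T/4 + T**2/4 (L(T) = (T*T + T)/4 = (T**2 + T)/4 = (T + T**2)/4 = T/4 + T**2/4)
w(B) = 45/2 (w(B) = (1/4)*9*(1 + 9) = (1/4)*9*10 = 45/2)
(4*25)*w(-7) = (4*25)*(45/2) = 100*(45/2) = 2250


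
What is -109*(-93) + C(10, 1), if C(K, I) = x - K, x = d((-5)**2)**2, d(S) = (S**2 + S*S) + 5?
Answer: 1585152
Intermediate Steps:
d(S) = 5 + 2*S**2 (d(S) = (S**2 + S**2) + 5 = 2*S**2 + 5 = 5 + 2*S**2)
x = 1575025 (x = (5 + 2*((-5)**2)**2)**2 = (5 + 2*25**2)**2 = (5 + 2*625)**2 = (5 + 1250)**2 = 1255**2 = 1575025)
C(K, I) = 1575025 - K
-109*(-93) + C(10, 1) = -109*(-93) + (1575025 - 1*10) = 10137 + (1575025 - 10) = 10137 + 1575015 = 1585152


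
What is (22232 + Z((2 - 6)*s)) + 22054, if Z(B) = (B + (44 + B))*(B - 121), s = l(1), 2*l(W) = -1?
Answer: 38574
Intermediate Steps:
l(W) = -½ (l(W) = (½)*(-1) = -½)
s = -½ ≈ -0.50000
Z(B) = (-121 + B)*(44 + 2*B) (Z(B) = (44 + 2*B)*(-121 + B) = (-121 + B)*(44 + 2*B))
(22232 + Z((2 - 6)*s)) + 22054 = (22232 + (-5324 - 198*(2 - 6)*(-1)/2 + 2*((2 - 6)*(-½))²)) + 22054 = (22232 + (-5324 - (-792)*(-1)/2 + 2*(-4*(-½))²)) + 22054 = (22232 + (-5324 - 198*2 + 2*2²)) + 22054 = (22232 + (-5324 - 396 + 2*4)) + 22054 = (22232 + (-5324 - 396 + 8)) + 22054 = (22232 - 5712) + 22054 = 16520 + 22054 = 38574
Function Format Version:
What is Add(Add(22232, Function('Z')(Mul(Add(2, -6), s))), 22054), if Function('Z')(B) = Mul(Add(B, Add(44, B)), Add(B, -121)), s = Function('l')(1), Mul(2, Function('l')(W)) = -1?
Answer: 38574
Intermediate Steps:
Function('l')(W) = Rational(-1, 2) (Function('l')(W) = Mul(Rational(1, 2), -1) = Rational(-1, 2))
s = Rational(-1, 2) ≈ -0.50000
Function('Z')(B) = Mul(Add(-121, B), Add(44, Mul(2, B))) (Function('Z')(B) = Mul(Add(44, Mul(2, B)), Add(-121, B)) = Mul(Add(-121, B), Add(44, Mul(2, B))))
Add(Add(22232, Function('Z')(Mul(Add(2, -6), s))), 22054) = Add(Add(22232, Add(-5324, Mul(-198, Mul(Add(2, -6), Rational(-1, 2))), Mul(2, Pow(Mul(Add(2, -6), Rational(-1, 2)), 2)))), 22054) = Add(Add(22232, Add(-5324, Mul(-198, Mul(-4, Rational(-1, 2))), Mul(2, Pow(Mul(-4, Rational(-1, 2)), 2)))), 22054) = Add(Add(22232, Add(-5324, Mul(-198, 2), Mul(2, Pow(2, 2)))), 22054) = Add(Add(22232, Add(-5324, -396, Mul(2, 4))), 22054) = Add(Add(22232, Add(-5324, -396, 8)), 22054) = Add(Add(22232, -5712), 22054) = Add(16520, 22054) = 38574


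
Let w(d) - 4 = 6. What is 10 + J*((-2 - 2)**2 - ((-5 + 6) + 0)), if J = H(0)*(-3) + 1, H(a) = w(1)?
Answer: -425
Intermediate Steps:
w(d) = 10 (w(d) = 4 + 6 = 10)
H(a) = 10
J = -29 (J = 10*(-3) + 1 = -30 + 1 = -29)
10 + J*((-2 - 2)**2 - ((-5 + 6) + 0)) = 10 - 29*((-2 - 2)**2 - ((-5 + 6) + 0)) = 10 - 29*((-4)**2 - (1 + 0)) = 10 - 29*(16 - 1*1) = 10 - 29*(16 - 1) = 10 - 29*15 = 10 - 435 = -425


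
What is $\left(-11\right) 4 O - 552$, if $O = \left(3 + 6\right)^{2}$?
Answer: $-4116$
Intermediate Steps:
$O = 81$ ($O = 9^{2} = 81$)
$\left(-11\right) 4 O - 552 = \left(-11\right) 4 \cdot 81 - 552 = \left(-44\right) 81 - 552 = -3564 - 552 = -4116$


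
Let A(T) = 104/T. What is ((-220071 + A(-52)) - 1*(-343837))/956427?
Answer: 123764/956427 ≈ 0.12940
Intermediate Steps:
((-220071 + A(-52)) - 1*(-343837))/956427 = ((-220071 + 104/(-52)) - 1*(-343837))/956427 = ((-220071 + 104*(-1/52)) + 343837)*(1/956427) = ((-220071 - 2) + 343837)*(1/956427) = (-220073 + 343837)*(1/956427) = 123764*(1/956427) = 123764/956427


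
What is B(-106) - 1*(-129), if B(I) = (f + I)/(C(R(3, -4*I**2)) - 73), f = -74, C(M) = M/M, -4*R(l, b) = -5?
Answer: 263/2 ≈ 131.50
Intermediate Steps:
R(l, b) = 5/4 (R(l, b) = -1/4*(-5) = 5/4)
C(M) = 1
B(I) = 37/36 - I/72 (B(I) = (-74 + I)/(1 - 73) = (-74 + I)/(-72) = (-74 + I)*(-1/72) = 37/36 - I/72)
B(-106) - 1*(-129) = (37/36 - 1/72*(-106)) - 1*(-129) = (37/36 + 53/36) + 129 = 5/2 + 129 = 263/2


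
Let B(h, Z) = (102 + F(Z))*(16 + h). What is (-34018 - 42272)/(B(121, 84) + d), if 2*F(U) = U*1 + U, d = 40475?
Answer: -76290/65957 ≈ -1.1567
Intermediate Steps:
F(U) = U (F(U) = (U*1 + U)/2 = (U + U)/2 = (2*U)/2 = U)
B(h, Z) = (16 + h)*(102 + Z) (B(h, Z) = (102 + Z)*(16 + h) = (16 + h)*(102 + Z))
(-34018 - 42272)/(B(121, 84) + d) = (-34018 - 42272)/((1632 + 16*84 + 102*121 + 84*121) + 40475) = -76290/((1632 + 1344 + 12342 + 10164) + 40475) = -76290/(25482 + 40475) = -76290/65957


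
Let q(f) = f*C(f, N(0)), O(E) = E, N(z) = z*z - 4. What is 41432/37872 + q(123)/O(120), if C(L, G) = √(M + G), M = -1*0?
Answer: 5179/4734 + 41*I/20 ≈ 1.094 + 2.05*I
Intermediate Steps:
N(z) = -4 + z² (N(z) = z² - 4 = -4 + z²)
M = 0
C(L, G) = √G (C(L, G) = √(0 + G) = √G)
q(f) = 2*I*f (q(f) = f*√(-4 + 0²) = f*√(-4 + 0) = f*√(-4) = f*(2*I) = 2*I*f)
41432/37872 + q(123)/O(120) = 41432/37872 + (2*I*123)/120 = 41432*(1/37872) + (246*I)*(1/120) = 5179/4734 + 41*I/20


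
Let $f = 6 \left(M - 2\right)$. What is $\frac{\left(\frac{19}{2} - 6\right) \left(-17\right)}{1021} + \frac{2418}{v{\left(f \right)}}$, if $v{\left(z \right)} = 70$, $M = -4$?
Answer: $\frac{2464613}{71470} \approx 34.485$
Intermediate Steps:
$f = -36$ ($f = 6 \left(-4 - 2\right) = 6 \left(-6\right) = -36$)
$\frac{\left(\frac{19}{2} - 6\right) \left(-17\right)}{1021} + \frac{2418}{v{\left(f \right)}} = \frac{\left(\frac{19}{2} - 6\right) \left(-17\right)}{1021} + \frac{2418}{70} = \left(19 \cdot \frac{1}{2} - 6\right) \left(-17\right) \frac{1}{1021} + 2418 \cdot \frac{1}{70} = \left(\frac{19}{2} - 6\right) \left(-17\right) \frac{1}{1021} + \frac{1209}{35} = \frac{7}{2} \left(-17\right) \frac{1}{1021} + \frac{1209}{35} = \left(- \frac{119}{2}\right) \frac{1}{1021} + \frac{1209}{35} = - \frac{119}{2042} + \frac{1209}{35} = \frac{2464613}{71470}$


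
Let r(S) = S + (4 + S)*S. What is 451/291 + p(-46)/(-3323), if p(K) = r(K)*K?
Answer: 26744669/966993 ≈ 27.658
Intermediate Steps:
r(S) = S + S*(4 + S)
p(K) = K²*(5 + K) (p(K) = (K*(5 + K))*K = K²*(5 + K))
451/291 + p(-46)/(-3323) = 451/291 + ((-46)²*(5 - 46))/(-3323) = 451*(1/291) + (2116*(-41))*(-1/3323) = 451/291 - 86756*(-1/3323) = 451/291 + 86756/3323 = 26744669/966993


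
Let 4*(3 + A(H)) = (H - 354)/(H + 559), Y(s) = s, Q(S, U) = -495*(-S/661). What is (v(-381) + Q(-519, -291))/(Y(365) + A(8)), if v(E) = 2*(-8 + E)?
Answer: -874498842/271231435 ≈ -3.2242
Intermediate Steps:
Q(S, U) = 495*S/661 (Q(S, U) = -(-495)*S/661 = 495*S/661)
v(E) = -16 + 2*E
A(H) = -3 + (-354 + H)/(4*(559 + H)) (A(H) = -3 + ((H - 354)/(H + 559))/4 = -3 + ((-354 + H)/(559 + H))/4 = -3 + (-354 + H)/(4*(559 + H)))
(v(-381) + Q(-519, -291))/(Y(365) + A(8)) = ((-16 + 2*(-381)) + (495/661)*(-519))/(365 + 11*(-642 - 1*8)/(4*(559 + 8))) = ((-16 - 762) - 256905/661)/(365 + (11/4)*(-642 - 8)/567) = (-778 - 256905/661)/(365 + (11/4)*(1/567)*(-650)) = -771163/(661*(365 - 3575/1134)) = -771163/(661*410335/1134) = -771163/661*1134/410335 = -874498842/271231435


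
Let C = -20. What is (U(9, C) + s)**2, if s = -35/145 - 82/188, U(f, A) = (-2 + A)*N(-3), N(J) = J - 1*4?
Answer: 174688053849/7431076 ≈ 23508.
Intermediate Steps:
N(J) = -4 + J (N(J) = J - 4 = -4 + J)
U(f, A) = 14 - 7*A (U(f, A) = (-2 + A)*(-4 - 3) = (-2 + A)*(-7) = 14 - 7*A)
s = -1847/2726 (s = -35*1/145 - 82*1/188 = -7/29 - 41/94 = -1847/2726 ≈ -0.67755)
(U(9, C) + s)**2 = ((14 - 7*(-20)) - 1847/2726)**2 = ((14 + 140) - 1847/2726)**2 = (154 - 1847/2726)**2 = (417957/2726)**2 = 174688053849/7431076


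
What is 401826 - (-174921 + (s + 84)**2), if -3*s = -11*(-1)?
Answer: 5132642/9 ≈ 5.7029e+5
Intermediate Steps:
s = -11/3 (s = -(-11)*(-1)/3 = -1/3*11 = -11/3 ≈ -3.6667)
401826 - (-174921 + (s + 84)**2) = 401826 - (-174921 + (-11/3 + 84)**2) = 401826 - (-174921 + (241/3)**2) = 401826 - (-174921 + 58081/9) = 401826 - 1*(-1516208/9) = 401826 + 1516208/9 = 5132642/9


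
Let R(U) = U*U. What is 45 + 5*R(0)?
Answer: 45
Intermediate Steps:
R(U) = U**2
45 + 5*R(0) = 45 + 5*0**2 = 45 + 5*0 = 45 + 0 = 45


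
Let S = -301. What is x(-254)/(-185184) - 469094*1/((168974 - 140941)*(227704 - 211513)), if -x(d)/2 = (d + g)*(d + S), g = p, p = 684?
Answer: -6020135886811/2334770566632 ≈ -2.5785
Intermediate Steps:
g = 684
x(d) = -2*(-301 + d)*(684 + d) (x(d) = -2*(d + 684)*(d - 301) = -2*(684 + d)*(-301 + d) = -2*(-301 + d)*(684 + d))
x(-254)/(-185184) - 469094*1/((168974 - 140941)*(227704 - 211513)) = (411768 - 766*(-254) - 2*(-254)²)/(-185184) - 469094*1/((168974 - 140941)*(227704 - 211513)) = (411768 + 194564 - 2*64516)*(-1/185184) - 469094/(16191*28033) = (411768 + 194564 - 129032)*(-1/185184) - 469094/453882303 = 477300*(-1/185184) - 469094*1/453882303 = -39775/15432 - 469094/453882303 = -6020135886811/2334770566632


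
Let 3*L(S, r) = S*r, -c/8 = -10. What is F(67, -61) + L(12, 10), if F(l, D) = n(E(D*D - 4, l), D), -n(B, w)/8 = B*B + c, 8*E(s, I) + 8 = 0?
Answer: -608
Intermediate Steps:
c = 80 (c = -8*(-10) = 80)
E(s, I) = -1 (E(s, I) = -1 + (⅛)*0 = -1 + 0 = -1)
n(B, w) = -640 - 8*B² (n(B, w) = -8*(B*B + 80) = -8*(B² + 80) = -8*(80 + B²) = -640 - 8*B²)
F(l, D) = -648 (F(l, D) = -640 - 8*(-1)² = -640 - 8*1 = -640 - 8 = -648)
L(S, r) = S*r/3 (L(S, r) = (S*r)/3 = S*r/3)
F(67, -61) + L(12, 10) = -648 + (⅓)*12*10 = -648 + 40 = -608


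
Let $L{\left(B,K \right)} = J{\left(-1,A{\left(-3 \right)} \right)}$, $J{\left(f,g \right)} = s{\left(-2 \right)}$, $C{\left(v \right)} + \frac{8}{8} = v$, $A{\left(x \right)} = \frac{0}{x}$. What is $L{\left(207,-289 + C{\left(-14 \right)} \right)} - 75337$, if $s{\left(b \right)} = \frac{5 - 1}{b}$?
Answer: $-75339$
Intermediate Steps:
$A{\left(x \right)} = 0$
$C{\left(v \right)} = -1 + v$
$s{\left(b \right)} = \frac{4}{b}$ ($s{\left(b \right)} = \frac{5 - 1}{b} = \frac{4}{b}$)
$J{\left(f,g \right)} = -2$ ($J{\left(f,g \right)} = \frac{4}{-2} = 4 \left(- \frac{1}{2}\right) = -2$)
$L{\left(B,K \right)} = -2$
$L{\left(207,-289 + C{\left(-14 \right)} \right)} - 75337 = -2 - 75337 = -75339$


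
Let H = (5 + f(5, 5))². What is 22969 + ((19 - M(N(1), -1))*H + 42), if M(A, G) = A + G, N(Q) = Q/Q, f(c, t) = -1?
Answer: 23315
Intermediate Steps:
N(Q) = 1
H = 16 (H = (5 - 1)² = 4² = 16)
22969 + ((19 - M(N(1), -1))*H + 42) = 22969 + ((19 - (1 - 1))*16 + 42) = 22969 + ((19 - 1*0)*16 + 42) = 22969 + ((19 + 0)*16 + 42) = 22969 + (19*16 + 42) = 22969 + (304 + 42) = 22969 + 346 = 23315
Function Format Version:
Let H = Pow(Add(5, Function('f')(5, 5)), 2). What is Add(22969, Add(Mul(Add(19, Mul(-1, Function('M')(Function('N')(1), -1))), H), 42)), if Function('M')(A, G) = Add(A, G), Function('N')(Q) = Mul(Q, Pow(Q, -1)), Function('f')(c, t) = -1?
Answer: 23315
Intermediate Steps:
Function('N')(Q) = 1
H = 16 (H = Pow(Add(5, -1), 2) = Pow(4, 2) = 16)
Add(22969, Add(Mul(Add(19, Mul(-1, Function('M')(Function('N')(1), -1))), H), 42)) = Add(22969, Add(Mul(Add(19, Mul(-1, Add(1, -1))), 16), 42)) = Add(22969, Add(Mul(Add(19, Mul(-1, 0)), 16), 42)) = Add(22969, Add(Mul(Add(19, 0), 16), 42)) = Add(22969, Add(Mul(19, 16), 42)) = Add(22969, Add(304, 42)) = Add(22969, 346) = 23315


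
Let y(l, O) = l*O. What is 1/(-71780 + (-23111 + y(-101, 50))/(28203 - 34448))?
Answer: -6245/448237939 ≈ -1.3932e-5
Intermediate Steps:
y(l, O) = O*l
1/(-71780 + (-23111 + y(-101, 50))/(28203 - 34448)) = 1/(-71780 + (-23111 + 50*(-101))/(28203 - 34448)) = 1/(-71780 + (-23111 - 5050)/(-6245)) = 1/(-71780 - 28161*(-1/6245)) = 1/(-71780 + 28161/6245) = 1/(-448237939/6245) = -6245/448237939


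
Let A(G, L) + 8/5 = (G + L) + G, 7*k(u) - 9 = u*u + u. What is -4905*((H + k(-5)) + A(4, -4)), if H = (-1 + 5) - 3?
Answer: -258984/7 ≈ -36998.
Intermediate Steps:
H = 1 (H = 4 - 3 = 1)
k(u) = 9/7 + u/7 + u²/7 (k(u) = 9/7 + (u*u + u)/7 = 9/7 + (u² + u)/7 = 9/7 + (u + u²)/7 = 9/7 + (u/7 + u²/7) = 9/7 + u/7 + u²/7)
A(G, L) = -8/5 + L + 2*G (A(G, L) = -8/5 + ((G + L) + G) = -8/5 + (L + 2*G) = -8/5 + L + 2*G)
-4905*((H + k(-5)) + A(4, -4)) = -4905*((1 + (9/7 + (⅐)*(-5) + (⅐)*(-5)²)) + (-8/5 - 4 + 2*4)) = -4905*((1 + (9/7 - 5/7 + (⅐)*25)) + (-8/5 - 4 + 8)) = -4905*((1 + (9/7 - 5/7 + 25/7)) + 12/5) = -4905*((1 + 29/7) + 12/5) = -4905*(36/7 + 12/5) = -4905*264/35 = -258984/7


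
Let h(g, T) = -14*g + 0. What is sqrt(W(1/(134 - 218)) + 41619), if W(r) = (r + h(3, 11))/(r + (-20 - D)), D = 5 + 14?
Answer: 8*sqrt(6983542606)/3277 ≈ 204.01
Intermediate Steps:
D = 19
h(g, T) = -14*g
W(r) = (-42 + r)/(-39 + r) (W(r) = (r - 14*3)/(r + (-20 - 1*19)) = (r - 42)/(r + (-20 - 19)) = (-42 + r)/(r - 39) = (-42 + r)/(-39 + r))
sqrt(W(1/(134 - 218)) + 41619) = sqrt((-42 + 1/(134 - 218))/(-39 + 1/(134 - 218)) + 41619) = sqrt((-42 + 1/(-84))/(-39 + 1/(-84)) + 41619) = sqrt((-42 - 1/84)/(-39 - 1/84) + 41619) = sqrt(-3529/84/(-3277/84) + 41619) = sqrt(-84/3277*(-3529/84) + 41619) = sqrt(3529/3277 + 41619) = sqrt(136388992/3277) = 8*sqrt(6983542606)/3277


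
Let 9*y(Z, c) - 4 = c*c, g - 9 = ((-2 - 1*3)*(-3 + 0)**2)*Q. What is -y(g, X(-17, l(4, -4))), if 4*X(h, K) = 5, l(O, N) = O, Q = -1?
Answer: -89/144 ≈ -0.61806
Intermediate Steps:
X(h, K) = 5/4 (X(h, K) = (1/4)*5 = 5/4)
g = 54 (g = 9 + ((-2 - 1*3)*(-3 + 0)**2)*(-1) = 9 + ((-2 - 3)*(-3)**2)*(-1) = 9 - 5*9*(-1) = 9 - 45*(-1) = 9 + 45 = 54)
y(Z, c) = 4/9 + c**2/9 (y(Z, c) = 4/9 + (c*c)/9 = 4/9 + c**2/9)
-y(g, X(-17, l(4, -4))) = -(4/9 + (5/4)**2/9) = -(4/9 + (1/9)*(25/16)) = -(4/9 + 25/144) = -1*89/144 = -89/144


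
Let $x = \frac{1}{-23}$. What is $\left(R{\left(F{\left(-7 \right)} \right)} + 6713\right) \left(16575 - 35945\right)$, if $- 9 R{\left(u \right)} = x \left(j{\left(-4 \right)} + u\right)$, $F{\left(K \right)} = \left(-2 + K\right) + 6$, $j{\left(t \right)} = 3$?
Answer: $-130030810$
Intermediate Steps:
$x = - \frac{1}{23} \approx -0.043478$
$F{\left(K \right)} = 4 + K$
$R{\left(u \right)} = \frac{1}{69} + \frac{u}{207}$ ($R{\left(u \right)} = - \frac{\left(- \frac{1}{23}\right) \left(3 + u\right)}{9} = - \frac{- \frac{3}{23} - \frac{u}{23}}{9} = \frac{1}{69} + \frac{u}{207}$)
$\left(R{\left(F{\left(-7 \right)} \right)} + 6713\right) \left(16575 - 35945\right) = \left(\left(\frac{1}{69} + \frac{4 - 7}{207}\right) + 6713\right) \left(16575 - 35945\right) = \left(\left(\frac{1}{69} + \frac{1}{207} \left(-3\right)\right) + 6713\right) \left(-19370\right) = \left(\left(\frac{1}{69} - \frac{1}{69}\right) + 6713\right) \left(-19370\right) = \left(0 + 6713\right) \left(-19370\right) = 6713 \left(-19370\right) = -130030810$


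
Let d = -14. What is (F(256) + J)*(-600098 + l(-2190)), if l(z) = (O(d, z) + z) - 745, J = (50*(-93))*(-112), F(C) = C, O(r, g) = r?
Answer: -314221257632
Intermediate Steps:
J = 520800 (J = -4650*(-112) = 520800)
l(z) = -759 + z (l(z) = (-14 + z) - 745 = -759 + z)
(F(256) + J)*(-600098 + l(-2190)) = (256 + 520800)*(-600098 + (-759 - 2190)) = 521056*(-600098 - 2949) = 521056*(-603047) = -314221257632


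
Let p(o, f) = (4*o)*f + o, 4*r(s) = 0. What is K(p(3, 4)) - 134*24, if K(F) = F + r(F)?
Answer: -3165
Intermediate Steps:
r(s) = 0 (r(s) = (¼)*0 = 0)
p(o, f) = o + 4*f*o (p(o, f) = 4*f*o + o = o + 4*f*o)
K(F) = F (K(F) = F + 0 = F)
K(p(3, 4)) - 134*24 = 3*(1 + 4*4) - 134*24 = 3*(1 + 16) - 3216 = 3*17 - 3216 = 51 - 3216 = -3165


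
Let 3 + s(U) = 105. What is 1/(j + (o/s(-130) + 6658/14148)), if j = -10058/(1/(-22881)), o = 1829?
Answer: 60129/13837914672134 ≈ 4.3452e-9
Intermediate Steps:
s(U) = 102 (s(U) = -3 + 105 = 102)
j = 230137098 (j = -10058/(-1/22881) = -10058*(-22881) = 230137098)
1/(j + (o/s(-130) + 6658/14148)) = 1/(230137098 + (1829/102 + 6658/14148)) = 1/(230137098 + (1829*(1/102) + 6658*(1/14148))) = 1/(230137098 + (1829/102 + 3329/7074)) = 1/(230137098 + 1106492/60129) = 1/(13837914672134/60129) = 60129/13837914672134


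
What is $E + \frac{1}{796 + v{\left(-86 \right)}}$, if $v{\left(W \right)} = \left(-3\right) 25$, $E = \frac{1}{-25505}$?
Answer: $\frac{24784}{18389105} \approx 0.0013478$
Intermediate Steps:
$E = - \frac{1}{25505} \approx -3.9208 \cdot 10^{-5}$
$v{\left(W \right)} = -75$
$E + \frac{1}{796 + v{\left(-86 \right)}} = - \frac{1}{25505} + \frac{1}{796 - 75} = - \frac{1}{25505} + \frac{1}{721} = \frac{24784}{18389105}$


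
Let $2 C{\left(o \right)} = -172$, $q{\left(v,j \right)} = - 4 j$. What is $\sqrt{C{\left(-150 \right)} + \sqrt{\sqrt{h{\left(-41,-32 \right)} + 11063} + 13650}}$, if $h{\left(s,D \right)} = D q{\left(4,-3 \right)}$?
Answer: $\sqrt{-86 + \sqrt{13650 + \sqrt{10679}}} \approx 5.5924$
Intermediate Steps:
$C{\left(o \right)} = -86$ ($C{\left(o \right)} = \frac{1}{2} \left(-172\right) = -86$)
$h{\left(s,D \right)} = 12 D$ ($h{\left(s,D \right)} = D \left(\left(-4\right) \left(-3\right)\right) = D 12 = 12 D$)
$\sqrt{C{\left(-150 \right)} + \sqrt{\sqrt{h{\left(-41,-32 \right)} + 11063} + 13650}} = \sqrt{-86 + \sqrt{\sqrt{12 \left(-32\right) + 11063} + 13650}} = \sqrt{-86 + \sqrt{\sqrt{-384 + 11063} + 13650}} = \sqrt{-86 + \sqrt{\sqrt{10679} + 13650}} = \sqrt{-86 + \sqrt{13650 + \sqrt{10679}}}$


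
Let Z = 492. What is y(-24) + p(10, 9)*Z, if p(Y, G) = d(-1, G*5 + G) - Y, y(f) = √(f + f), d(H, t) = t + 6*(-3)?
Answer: 12792 + 4*I*√3 ≈ 12792.0 + 6.9282*I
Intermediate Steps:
d(H, t) = -18 + t (d(H, t) = t - 18 = -18 + t)
y(f) = √2*√f (y(f) = √(2*f) = √2*√f)
p(Y, G) = -18 - Y + 6*G (p(Y, G) = (-18 + (G*5 + G)) - Y = (-18 + (5*G + G)) - Y = (-18 + 6*G) - Y = -18 - Y + 6*G)
y(-24) + p(10, 9)*Z = √2*√(-24) + (-18 - 1*10 + 6*9)*492 = √2*(2*I*√6) + (-18 - 10 + 54)*492 = 4*I*√3 + 26*492 = 4*I*√3 + 12792 = 12792 + 4*I*√3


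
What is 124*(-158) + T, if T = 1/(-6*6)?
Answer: -705313/36 ≈ -19592.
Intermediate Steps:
T = -1/36 (T = 1/(-36) = -1/36 ≈ -0.027778)
124*(-158) + T = 124*(-158) - 1/36 = -19592 - 1/36 = -705313/36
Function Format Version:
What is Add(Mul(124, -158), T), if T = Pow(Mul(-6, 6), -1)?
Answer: Rational(-705313, 36) ≈ -19592.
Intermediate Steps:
T = Rational(-1, 36) (T = Pow(-36, -1) = Rational(-1, 36) ≈ -0.027778)
Add(Mul(124, -158), T) = Add(Mul(124, -158), Rational(-1, 36)) = Add(-19592, Rational(-1, 36)) = Rational(-705313, 36)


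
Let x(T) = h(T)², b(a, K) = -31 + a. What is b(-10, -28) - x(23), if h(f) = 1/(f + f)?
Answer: -86757/2116 ≈ -41.000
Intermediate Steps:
h(f) = 1/(2*f)
x(T) = 1/(4*T²) (x(T) = (1/(2*T))² = 1/(4*T²))
b(-10, -28) - x(23) = (-31 - 10) - 1/(4*23²) = -41 - 1/(4*529) = -41 - 1*1/2116 = -41 - 1/2116 = -86757/2116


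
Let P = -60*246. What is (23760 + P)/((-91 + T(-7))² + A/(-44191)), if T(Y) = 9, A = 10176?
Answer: 99429750/74282527 ≈ 1.3385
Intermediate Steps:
P = -14760
(23760 + P)/((-91 + T(-7))² + A/(-44191)) = (23760 - 14760)/((-91 + 9)² + 10176/(-44191)) = 9000/((-82)² + 10176*(-1/44191)) = 9000/(6724 - 10176/44191) = 9000/(297130108/44191) = 9000*(44191/297130108) = 99429750/74282527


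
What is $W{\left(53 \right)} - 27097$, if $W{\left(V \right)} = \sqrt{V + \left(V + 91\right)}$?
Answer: $-27097 + \sqrt{197} \approx -27083.0$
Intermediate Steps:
$W{\left(V \right)} = \sqrt{91 + 2 V}$ ($W{\left(V \right)} = \sqrt{V + \left(91 + V\right)} = \sqrt{91 + 2 V}$)
$W{\left(53 \right)} - 27097 = \sqrt{91 + 2 \cdot 53} - 27097 = \sqrt{91 + 106} - 27097 = \sqrt{197} - 27097 = -27097 + \sqrt{197}$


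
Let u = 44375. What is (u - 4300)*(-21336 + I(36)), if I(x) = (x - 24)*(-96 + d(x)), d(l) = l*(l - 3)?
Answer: -329897400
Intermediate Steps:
d(l) = l*(-3 + l)
I(x) = (-96 + x*(-3 + x))*(-24 + x) (I(x) = (x - 24)*(-96 + x*(-3 + x)) = (-24 + x)*(-96 + x*(-3 + x)) = (-96 + x*(-3 + x))*(-24 + x))
(u - 4300)*(-21336 + I(36)) = (44375 - 4300)*(-21336 + (2304 + 36³ - 27*36² - 24*36)) = 40075*(-21336 + (2304 + 46656 - 27*1296 - 864)) = 40075*(-21336 + (2304 + 46656 - 34992 - 864)) = 40075*(-21336 + 13104) = 40075*(-8232) = -329897400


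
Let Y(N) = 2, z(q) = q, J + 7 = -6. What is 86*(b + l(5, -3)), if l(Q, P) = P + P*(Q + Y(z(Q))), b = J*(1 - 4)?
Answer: 1290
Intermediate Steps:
J = -13 (J = -7 - 6 = -13)
b = 39 (b = -13*(1 - 4) = -13*(-3) = 39)
l(Q, P) = P + P*(2 + Q) (l(Q, P) = P + P*(Q + 2) = P + P*(2 + Q))
86*(b + l(5, -3)) = 86*(39 - 3*(3 + 5)) = 86*(39 - 3*8) = 86*(39 - 24) = 86*15 = 1290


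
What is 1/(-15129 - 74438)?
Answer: -1/89567 ≈ -1.1165e-5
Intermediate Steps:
1/(-15129 - 74438) = 1/(-89567) = -1/89567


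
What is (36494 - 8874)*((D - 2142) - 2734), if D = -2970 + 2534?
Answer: -146717440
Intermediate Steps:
D = -436
(36494 - 8874)*((D - 2142) - 2734) = (36494 - 8874)*((-436 - 2142) - 2734) = 27620*(-2578 - 2734) = 27620*(-5312) = -146717440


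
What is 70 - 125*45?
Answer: -5555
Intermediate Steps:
70 - 125*45 = 70 - 5625 = -5555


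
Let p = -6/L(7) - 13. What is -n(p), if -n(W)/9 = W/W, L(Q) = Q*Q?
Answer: 9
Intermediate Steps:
L(Q) = Q²
p = -643/49 (p = -6/(7²) - 13 = -6/49 - 13 = -643/49 ≈ -13.122)
n(W) = -9 (n(W) = -9*W/W = -9*1 = -9)
-n(p) = -1*(-9) = 9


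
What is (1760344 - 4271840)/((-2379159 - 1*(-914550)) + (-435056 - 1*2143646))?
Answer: 2511496/4043311 ≈ 0.62115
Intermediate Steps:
(1760344 - 4271840)/((-2379159 - 1*(-914550)) + (-435056 - 1*2143646)) = -2511496/((-2379159 + 914550) + (-435056 - 2143646)) = -2511496/(-1464609 - 2578702) = -2511496/(-4043311) = -2511496*(-1/4043311) = 2511496/4043311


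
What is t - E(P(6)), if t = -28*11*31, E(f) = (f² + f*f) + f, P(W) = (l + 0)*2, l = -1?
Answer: -9554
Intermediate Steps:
P(W) = -2 (P(W) = (-1 + 0)*2 = -1*2 = -2)
E(f) = f + 2*f² (E(f) = (f² + f²) + f = 2*f² + f = f + 2*f²)
t = -9548 (t = -308*31 = -9548)
t - E(P(6)) = -9548 - (-2)*(1 + 2*(-2)) = -9548 - (-2)*(1 - 4) = -9548 - (-2)*(-3) = -9548 - 1*6 = -9548 - 6 = -9554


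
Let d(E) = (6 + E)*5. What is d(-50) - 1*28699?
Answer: -28919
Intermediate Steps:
d(E) = 30 + 5*E
d(-50) - 1*28699 = (30 + 5*(-50)) - 1*28699 = (30 - 250) - 28699 = -220 - 28699 = -28919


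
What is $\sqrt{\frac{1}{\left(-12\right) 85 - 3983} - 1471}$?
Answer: $\frac{i \sqrt{36819148242}}{5003} \approx 38.354 i$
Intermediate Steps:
$\sqrt{\frac{1}{\left(-12\right) 85 - 3983} - 1471} = \sqrt{\frac{1}{-1020 - 3983} - 1471} = \sqrt{\frac{1}{-5003} - 1471} = \sqrt{- \frac{1}{5003} - 1471} = \sqrt{- \frac{7359414}{5003}} = \frac{i \sqrt{36819148242}}{5003}$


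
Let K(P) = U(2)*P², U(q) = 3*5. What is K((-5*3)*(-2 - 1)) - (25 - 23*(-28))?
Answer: 29706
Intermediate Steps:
U(q) = 15
K(P) = 15*P²
K((-5*3)*(-2 - 1)) - (25 - 23*(-28)) = 15*((-5*3)*(-2 - 1))² - (25 - 23*(-28)) = 15*(-15*(-3))² - (25 + 644) = 15*45² - 1*669 = 15*2025 - 669 = 30375 - 669 = 29706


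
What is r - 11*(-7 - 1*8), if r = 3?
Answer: 168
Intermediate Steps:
r - 11*(-7 - 1*8) = 3 - 11*(-7 - 1*8) = 3 - 11*(-7 - 8) = 3 - 11*(-15) = 3 + 165 = 168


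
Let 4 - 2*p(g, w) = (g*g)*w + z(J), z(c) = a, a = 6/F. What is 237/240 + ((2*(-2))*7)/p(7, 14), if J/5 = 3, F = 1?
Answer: 3677/3440 ≈ 1.0689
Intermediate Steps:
J = 15 (J = 5*3 = 15)
a = 6 (a = 6/1 = 6*1 = 6)
z(c) = 6
p(g, w) = -1 - w*g**2/2 (p(g, w) = 2 - ((g*g)*w + 6)/2 = 2 - (g**2*w + 6)/2 = 2 - (w*g**2 + 6)/2 = 2 - (6 + w*g**2)/2 = 2 + (-3 - w*g**2/2) = -1 - w*g**2/2)
237/240 + ((2*(-2))*7)/p(7, 14) = 237/240 + ((2*(-2))*7)/(-1 - 1/2*14*7**2) = 237*(1/240) + (-4*7)/(-1 - 1/2*14*49) = 79/80 - 28/(-1 - 343) = 79/80 - 28/(-344) = 79/80 - 28*(-1/344) = 79/80 + 7/86 = 3677/3440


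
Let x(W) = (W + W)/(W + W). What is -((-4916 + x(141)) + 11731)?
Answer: -6816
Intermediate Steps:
x(W) = 1 (x(W) = (2*W)/((2*W)) = (2*W)*(1/(2*W)) = 1)
-((-4916 + x(141)) + 11731) = -((-4916 + 1) + 11731) = -(-4915 + 11731) = -1*6816 = -6816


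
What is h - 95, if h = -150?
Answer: -245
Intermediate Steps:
h - 95 = -150 - 95 = -245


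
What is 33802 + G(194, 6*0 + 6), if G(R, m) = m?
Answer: 33808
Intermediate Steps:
33802 + G(194, 6*0 + 6) = 33802 + (6*0 + 6) = 33802 + (0 + 6) = 33802 + 6 = 33808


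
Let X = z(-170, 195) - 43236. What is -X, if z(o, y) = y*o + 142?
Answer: 76244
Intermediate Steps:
z(o, y) = 142 + o*y (z(o, y) = o*y + 142 = 142 + o*y)
X = -76244 (X = (142 - 170*195) - 43236 = (142 - 33150) - 43236 = -33008 - 43236 = -76244)
-X = -1*(-76244) = 76244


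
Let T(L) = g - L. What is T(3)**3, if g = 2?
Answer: -1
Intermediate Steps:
T(L) = 2 - L
T(3)**3 = (2 - 1*3)**3 = (2 - 3)**3 = (-1)**3 = -1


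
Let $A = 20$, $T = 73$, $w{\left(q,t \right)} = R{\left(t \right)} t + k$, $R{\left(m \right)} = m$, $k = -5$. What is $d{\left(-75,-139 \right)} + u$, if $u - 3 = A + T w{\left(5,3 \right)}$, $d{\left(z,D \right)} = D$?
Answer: $176$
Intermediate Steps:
$w{\left(q,t \right)} = -5 + t^{2}$ ($w{\left(q,t \right)} = t t - 5 = t^{2} - 5 = -5 + t^{2}$)
$u = 315$ ($u = 3 + \left(20 + 73 \left(-5 + 3^{2}\right)\right) = 3 + \left(20 + 73 \left(-5 + 9\right)\right) = 3 + \left(20 + 73 \cdot 4\right) = 3 + \left(20 + 292\right) = 3 + 312 = 315$)
$d{\left(-75,-139 \right)} + u = -139 + 315 = 176$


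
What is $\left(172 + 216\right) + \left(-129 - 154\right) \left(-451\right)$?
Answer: $128021$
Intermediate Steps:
$\left(172 + 216\right) + \left(-129 - 154\right) \left(-451\right) = 388 - -127633 = 388 + 127633 = 128021$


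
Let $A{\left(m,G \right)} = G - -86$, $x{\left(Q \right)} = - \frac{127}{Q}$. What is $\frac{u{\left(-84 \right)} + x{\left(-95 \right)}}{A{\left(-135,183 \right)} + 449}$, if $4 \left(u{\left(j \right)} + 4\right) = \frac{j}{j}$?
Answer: $- \frac{917}{272840} \approx -0.0033609$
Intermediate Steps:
$A{\left(m,G \right)} = 86 + G$ ($A{\left(m,G \right)} = G + 86 = 86 + G$)
$u{\left(j \right)} = - \frac{15}{4}$ ($u{\left(j \right)} = -4 + \frac{j \frac{1}{j}}{4} = -4 + \frac{1}{4} \cdot 1 = -4 + \frac{1}{4} = - \frac{15}{4}$)
$\frac{u{\left(-84 \right)} + x{\left(-95 \right)}}{A{\left(-135,183 \right)} + 449} = \frac{- \frac{15}{4} - \frac{127}{-95}}{\left(86 + 183\right) + 449} = \frac{- \frac{15}{4} - - \frac{127}{95}}{269 + 449} = \frac{- \frac{15}{4} + \frac{127}{95}}{718} = \left(- \frac{917}{380}\right) \frac{1}{718} = - \frac{917}{272840}$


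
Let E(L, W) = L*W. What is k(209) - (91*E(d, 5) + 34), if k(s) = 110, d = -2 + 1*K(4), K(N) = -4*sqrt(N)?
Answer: 4626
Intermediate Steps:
d = -10 (d = -2 + 1*(-4*sqrt(4)) = -2 + 1*(-4*2) = -2 + 1*(-8) = -2 - 8 = -10)
k(209) - (91*E(d, 5) + 34) = 110 - (91*(-10*5) + 34) = 110 - (91*(-50) + 34) = 110 - (-4550 + 34) = 110 - 1*(-4516) = 110 + 4516 = 4626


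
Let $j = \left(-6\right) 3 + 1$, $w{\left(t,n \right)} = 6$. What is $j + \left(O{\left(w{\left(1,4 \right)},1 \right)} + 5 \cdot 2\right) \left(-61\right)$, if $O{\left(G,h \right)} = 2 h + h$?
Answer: $-810$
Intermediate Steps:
$O{\left(G,h \right)} = 3 h$
$j = -17$ ($j = -18 + 1 = -17$)
$j + \left(O{\left(w{\left(1,4 \right)},1 \right)} + 5 \cdot 2\right) \left(-61\right) = -17 + \left(3 \cdot 1 + 5 \cdot 2\right) \left(-61\right) = -17 + \left(3 + 10\right) \left(-61\right) = -17 + 13 \left(-61\right) = -17 - 793 = -810$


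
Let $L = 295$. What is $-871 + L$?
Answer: $-576$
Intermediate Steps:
$-871 + L = -871 + 295 = -576$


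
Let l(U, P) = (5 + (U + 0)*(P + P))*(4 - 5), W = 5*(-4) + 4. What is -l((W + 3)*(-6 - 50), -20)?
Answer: -29115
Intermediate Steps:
W = -16 (W = -20 + 4 = -16)
l(U, P) = -5 - 2*P*U (l(U, P) = (5 + U*(2*P))*(-1) = (5 + 2*P*U)*(-1) = -5 - 2*P*U)
-l((W + 3)*(-6 - 50), -20) = -(-5 - 2*(-20)*(-16 + 3)*(-6 - 50)) = -(-5 - 2*(-20)*(-13*(-56))) = -(-5 - 2*(-20)*728) = -(-5 + 29120) = -1*29115 = -29115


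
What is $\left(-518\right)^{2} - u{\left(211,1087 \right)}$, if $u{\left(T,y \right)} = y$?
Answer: $267237$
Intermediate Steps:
$\left(-518\right)^{2} - u{\left(211,1087 \right)} = \left(-518\right)^{2} - 1087 = 268324 - 1087 = 267237$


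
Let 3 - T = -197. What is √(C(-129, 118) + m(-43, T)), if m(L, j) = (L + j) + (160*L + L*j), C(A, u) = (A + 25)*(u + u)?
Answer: I*√39867 ≈ 199.67*I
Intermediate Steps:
T = 200 (T = 3 - 1*(-197) = 3 + 197 = 200)
C(A, u) = 2*u*(25 + A) (C(A, u) = (25 + A)*(2*u) = 2*u*(25 + A))
m(L, j) = j + 161*L + L*j
√(C(-129, 118) + m(-43, T)) = √(2*118*(25 - 129) + (200 + 161*(-43) - 43*200)) = √(2*118*(-104) + (200 - 6923 - 8600)) = √(-24544 - 15323) = √(-39867) = I*√39867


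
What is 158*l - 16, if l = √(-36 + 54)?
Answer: -16 + 474*√2 ≈ 654.34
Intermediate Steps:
l = 3*√2 (l = √18 = 3*√2 ≈ 4.2426)
158*l - 16 = 158*(3*√2) - 16 = 474*√2 - 16 = -16 + 474*√2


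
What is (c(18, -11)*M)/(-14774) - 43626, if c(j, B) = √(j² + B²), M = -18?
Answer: -43626 + 9*√445/7387 ≈ -43626.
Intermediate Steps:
c(j, B) = √(B² + j²)
(c(18, -11)*M)/(-14774) - 43626 = (√((-11)² + 18²)*(-18))/(-14774) - 43626 = (√(121 + 324)*(-18))*(-1/14774) - 43626 = (√445*(-18))*(-1/14774) - 43626 = -18*√445*(-1/14774) - 43626 = 9*√445/7387 - 43626 = -43626 + 9*√445/7387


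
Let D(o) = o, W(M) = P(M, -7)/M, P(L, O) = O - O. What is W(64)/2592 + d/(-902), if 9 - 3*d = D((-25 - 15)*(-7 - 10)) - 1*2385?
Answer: -857/1353 ≈ -0.63341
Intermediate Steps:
P(L, O) = 0
W(M) = 0 (W(M) = 0/M = 0)
d = 1714/3 (d = 3 - ((-25 - 15)*(-7 - 10) - 1*2385)/3 = 3 - (-40*(-17) - 2385)/3 = 3 - (680 - 2385)/3 = 3 - ⅓*(-1705) = 3 + 1705/3 = 1714/3 ≈ 571.33)
W(64)/2592 + d/(-902) = 0/2592 + (1714/3)/(-902) = 0*(1/2592) + (1714/3)*(-1/902) = 0 - 857/1353 = -857/1353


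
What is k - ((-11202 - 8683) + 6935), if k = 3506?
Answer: 16456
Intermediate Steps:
k - ((-11202 - 8683) + 6935) = 3506 - ((-11202 - 8683) + 6935) = 3506 - (-19885 + 6935) = 3506 - 1*(-12950) = 3506 + 12950 = 16456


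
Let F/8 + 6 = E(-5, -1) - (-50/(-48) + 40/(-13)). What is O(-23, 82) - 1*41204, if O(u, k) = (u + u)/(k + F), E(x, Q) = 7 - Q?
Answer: -183648022/4457 ≈ -41204.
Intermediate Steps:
F = 1259/39 (F = -48 + 8*((7 - 1*(-1)) - (-50/(-48) + 40/(-13))) = -48 + 8*((7 + 1) - (-50*(-1/48) + 40*(-1/13))) = -48 + 8*(8 - (25/24 - 40/13)) = -48 + 8*(8 - 1*(-635/312)) = -48 + 8*(8 + 635/312) = -48 + 8*(3131/312) = -48 + 3131/39 = 1259/39 ≈ 32.282)
O(u, k) = 2*u/(1259/39 + k) (O(u, k) = (u + u)/(k + 1259/39) = (2*u)/(1259/39 + k) = 2*u/(1259/39 + k))
O(-23, 82) - 1*41204 = 78*(-23)/(1259 + 39*82) - 1*41204 = 78*(-23)/(1259 + 3198) - 41204 = 78*(-23)/4457 - 41204 = 78*(-23)*(1/4457) - 41204 = -1794/4457 - 41204 = -183648022/4457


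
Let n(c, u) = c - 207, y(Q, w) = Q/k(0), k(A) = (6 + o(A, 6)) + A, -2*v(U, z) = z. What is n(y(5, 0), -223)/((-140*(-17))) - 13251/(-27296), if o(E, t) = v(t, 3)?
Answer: 3430249/8598240 ≈ 0.39895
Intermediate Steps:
v(U, z) = -z/2
o(E, t) = -3/2 (o(E, t) = -½*3 = -3/2)
k(A) = 9/2 + A (k(A) = (6 - 3/2) + A = 9/2 + A)
y(Q, w) = 2*Q/9 (y(Q, w) = Q/(9/2 + 0) = Q/(9/2) = Q*(2/9) = 2*Q/9)
n(c, u) = -207 + c
n(y(5, 0), -223)/((-140*(-17))) - 13251/(-27296) = (-207 + (2/9)*5)/((-140*(-17))) - 13251/(-27296) = (-207 + 10/9)/2380 - 13251*(-1/27296) = -1853/9*1/2380 + 13251/27296 = -109/1260 + 13251/27296 = 3430249/8598240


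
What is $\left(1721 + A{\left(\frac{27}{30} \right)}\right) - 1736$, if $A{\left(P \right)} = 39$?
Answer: $24$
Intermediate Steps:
$\left(1721 + A{\left(\frac{27}{30} \right)}\right) - 1736 = \left(1721 + 39\right) - 1736 = 1760 - 1736 = 24$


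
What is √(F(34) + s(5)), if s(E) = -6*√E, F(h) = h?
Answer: √(34 - 6*√5) ≈ 4.5369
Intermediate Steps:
√(F(34) + s(5)) = √(34 - 6*√5)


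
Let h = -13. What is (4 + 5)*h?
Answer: -117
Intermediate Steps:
(4 + 5)*h = (4 + 5)*(-13) = 9*(-13) = -117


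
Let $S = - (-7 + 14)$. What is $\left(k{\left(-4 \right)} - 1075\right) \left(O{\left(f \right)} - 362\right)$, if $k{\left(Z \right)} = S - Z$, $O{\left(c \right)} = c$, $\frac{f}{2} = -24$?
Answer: $441980$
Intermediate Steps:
$f = -48$ ($f = 2 \left(-24\right) = -48$)
$S = -7$ ($S = \left(-1\right) 7 = -7$)
$k{\left(Z \right)} = -7 - Z$
$\left(k{\left(-4 \right)} - 1075\right) \left(O{\left(f \right)} - 362\right) = \left(\left(-7 - -4\right) - 1075\right) \left(-48 - 362\right) = \left(\left(-7 + 4\right) - 1075\right) \left(-410\right) = \left(-3 - 1075\right) \left(-410\right) = \left(-1078\right) \left(-410\right) = 441980$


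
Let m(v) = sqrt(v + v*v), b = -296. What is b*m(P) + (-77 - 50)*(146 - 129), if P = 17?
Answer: -2159 - 888*sqrt(34) ≈ -7336.9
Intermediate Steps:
m(v) = sqrt(v + v**2)
b*m(P) + (-77 - 50)*(146 - 129) = -296*sqrt(17)*sqrt(1 + 17) + (-77 - 50)*(146 - 129) = -296*3*sqrt(34) - 127*17 = -888*sqrt(34) - 2159 = -2159 - 888*sqrt(34)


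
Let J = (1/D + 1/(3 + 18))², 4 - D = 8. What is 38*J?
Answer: 5491/3528 ≈ 1.5564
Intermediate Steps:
D = -4 (D = 4 - 1*8 = 4 - 8 = -4)
J = 289/7056 (J = (1/(-4) + 1/(3 + 18))² = (-¼ + 1/21)² = (-17/84)² = 289/7056 ≈ 0.040958)
38*J = 38*(289/7056) = 5491/3528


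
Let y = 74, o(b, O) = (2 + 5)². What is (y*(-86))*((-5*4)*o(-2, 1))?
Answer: 6236720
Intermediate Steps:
o(b, O) = 49 (o(b, O) = 7² = 49)
(y*(-86))*((-5*4)*o(-2, 1)) = (74*(-86))*(-5*4*49) = -(-127280)*49 = -6364*(-980) = 6236720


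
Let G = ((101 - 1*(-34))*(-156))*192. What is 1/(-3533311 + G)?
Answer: -1/7576831 ≈ -1.3198e-7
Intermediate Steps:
G = -4043520 (G = ((101 + 34)*(-156))*192 = (135*(-156))*192 = -21060*192 = -4043520)
1/(-3533311 + G) = 1/(-3533311 - 4043520) = 1/(-7576831) = -1/7576831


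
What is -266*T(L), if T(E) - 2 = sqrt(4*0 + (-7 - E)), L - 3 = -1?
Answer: -532 - 798*I ≈ -532.0 - 798.0*I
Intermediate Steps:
L = 2 (L = 3 - 1 = 2)
T(E) = 2 + sqrt(-7 - E) (T(E) = 2 + sqrt(4*0 + (-7 - E)) = 2 + sqrt(0 + (-7 - E)) = 2 + sqrt(-7 - E))
-266*T(L) = -266*(2 + sqrt(-7 - 1*2)) = -266*(2 + sqrt(-7 - 2)) = -266*(2 + sqrt(-9)) = -266*(2 + 3*I) = -532 - 798*I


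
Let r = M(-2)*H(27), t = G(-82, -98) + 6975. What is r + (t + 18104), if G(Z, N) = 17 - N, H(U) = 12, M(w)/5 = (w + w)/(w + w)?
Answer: 25254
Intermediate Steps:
M(w) = 5 (M(w) = 5*((w + w)/(w + w)) = 5*((2*w)/((2*w))) = 5*((2*w)*(1/(2*w))) = 5*1 = 5)
t = 7090 (t = (17 - 1*(-98)) + 6975 = (17 + 98) + 6975 = 115 + 6975 = 7090)
r = 60 (r = 5*12 = 60)
r + (t + 18104) = 60 + (7090 + 18104) = 60 + 25194 = 25254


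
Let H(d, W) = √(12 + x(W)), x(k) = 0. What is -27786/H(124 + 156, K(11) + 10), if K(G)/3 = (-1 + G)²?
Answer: -4631*√3 ≈ -8021.1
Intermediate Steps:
K(G) = 3*(-1 + G)²
H(d, W) = 2*√3 (H(d, W) = √(12 + 0) = √12 = 2*√3)
-27786/H(124 + 156, K(11) + 10) = -27786*√3/6 = -4631*√3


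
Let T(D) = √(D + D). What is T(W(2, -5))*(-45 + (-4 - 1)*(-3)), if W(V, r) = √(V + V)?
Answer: -60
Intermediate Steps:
W(V, r) = √2*√V (W(V, r) = √(2*V) = √2*√V)
T(D) = √2*√D (T(D) = √(2*D) = √2*√D)
T(W(2, -5))*(-45 + (-4 - 1)*(-3)) = (√2*√(√2*√2))*(-45 + (-4 - 1)*(-3)) = (√2*√2)*(-45 - 5*(-3)) = 2*(-45 + 15) = 2*(-30) = -60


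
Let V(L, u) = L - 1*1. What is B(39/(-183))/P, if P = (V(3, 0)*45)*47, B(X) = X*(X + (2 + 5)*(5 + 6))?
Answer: -30446/7869915 ≈ -0.0038687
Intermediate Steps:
B(X) = X*(77 + X) (B(X) = X*(X + 7*11) = X*(X + 77) = X*(77 + X))
V(L, u) = -1 + L (V(L, u) = L - 1 = -1 + L)
P = 4230 (P = ((-1 + 3)*45)*47 = (2*45)*47 = 90*47 = 4230)
B(39/(-183))/P = ((39/(-183))*(77 + 39/(-183)))/4230 = ((39*(-1/183))*(77 + 39*(-1/183)))*(1/4230) = -13*(77 - 13/61)/61*(1/4230) = -13/61*4684/61*(1/4230) = -60892/3721*1/4230 = -30446/7869915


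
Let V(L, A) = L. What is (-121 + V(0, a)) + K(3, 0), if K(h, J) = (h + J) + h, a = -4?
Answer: -115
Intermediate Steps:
K(h, J) = J + 2*h (K(h, J) = (J + h) + h = J + 2*h)
(-121 + V(0, a)) + K(3, 0) = (-121 + 0) + (0 + 2*3) = -121 + (0 + 6) = -121 + 6 = -115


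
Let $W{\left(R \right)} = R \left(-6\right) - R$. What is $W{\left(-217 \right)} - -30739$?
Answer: $32258$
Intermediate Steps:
$W{\left(R \right)} = - 7 R$ ($W{\left(R \right)} = - 6 R - R = - 7 R$)
$W{\left(-217 \right)} - -30739 = \left(-7\right) \left(-217\right) - -30739 = 1519 + 30739 = 32258$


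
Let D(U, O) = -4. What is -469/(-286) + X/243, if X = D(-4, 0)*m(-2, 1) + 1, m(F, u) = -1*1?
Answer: 115397/69498 ≈ 1.6604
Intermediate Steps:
m(F, u) = -1
X = 5 (X = -4*(-1) + 1 = 4 + 1 = 5)
-469/(-286) + X/243 = -469/(-286) + 5/243 = -469*(-1/286) + 5*(1/243) = 469/286 + 5/243 = 115397/69498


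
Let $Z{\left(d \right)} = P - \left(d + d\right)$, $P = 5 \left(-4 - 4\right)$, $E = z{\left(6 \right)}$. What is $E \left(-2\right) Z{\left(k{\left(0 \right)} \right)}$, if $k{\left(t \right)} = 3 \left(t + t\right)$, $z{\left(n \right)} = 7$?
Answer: $560$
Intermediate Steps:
$E = 7$
$P = -40$ ($P = 5 \left(-8\right) = -40$)
$k{\left(t \right)} = 6 t$ ($k{\left(t \right)} = 3 \cdot 2 t = 6 t$)
$Z{\left(d \right)} = -40 - 2 d$ ($Z{\left(d \right)} = -40 - \left(d + d\right) = -40 - 2 d$)
$E \left(-2\right) Z{\left(k{\left(0 \right)} \right)} = 7 \left(-2\right) \left(-40 - 2 \cdot 6 \cdot 0\right) = - 14 \left(-40 - 0\right) = - 14 \left(-40 + 0\right) = \left(-14\right) \left(-40\right) = 560$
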